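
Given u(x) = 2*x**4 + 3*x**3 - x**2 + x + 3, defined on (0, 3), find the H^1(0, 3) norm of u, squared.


||u||_{H^1}^2 = 4257111/70

The H^1 norm (squared) on an interval (0, L) is
  ||u||_{H^1}^2 = ∫_0^L u(x)^2 dx + ∫_0^L u'(x)^2 dx.
Compute u'(x) = 8*x**3 + 9*x**2 - 2*x + 1.
Then u(x)^2 = 4*x**8 + 12*x**7 + 5*x**6 - 2*x**5 + 19*x**4 + 16*x**3 - 5*x**2 + 6*x + 9 and u'(x)^2 = 64*x**6 + 144*x**5 + 49*x**4 - 20*x**3 + 22*x**2 - 4*x + 1.
Integrate each monomial from 0 to 3 using ∫_0^3 c·x^n dx = c·3^(n+1)/(n+1):
  ∫_0^3 u(x)^2 dx = ∫_0^3 (4*x^8 + 12*x^7 + 5*x^6 - 2*x^5 + 19*x^4 + 16*x^3 - 5*x^2 + 6*x + 9) dx. Term by term:
    ∫_0^3 4*x^8 dx = 8748;  ∫_0^3 12*x^7 dx = 19683/2;  ∫_0^3 5*x^6 dx = 10935/7;
    ∫_0^3 -2*x^5 dx = -243;  ∫_0^3 19*x^4 dx = 4617/5;  ∫_0^3 16*x^3 dx = 324;
    ∫_0^3 -5*x^2 dx = -45;  ∫_0^3 6*x dx = 27;  ∫_0^3 9 dx = 27.
  Sum: 8748 + 19683/2 + 10935/7 − 243 + 4617/5 + 324 − 45 + 27 + 27 = 1481553/70.
  ∫_0^3 u'(x)^2 dx = ∫_0^3 (64*x^6 + 144*x^5 + 49*x^4 - 20*x^3 + 22*x^2 - 4*x + 1) dx. Term by term:
    ∫_0^3 64*x^6 dx = 139968/7;  ∫_0^3 144*x^5 dx = 17496;  ∫_0^3 49*x^4 dx = 11907/5;
    ∫_0^3 -20*x^3 dx = -405;  ∫_0^3 22*x^2 dx = 198;  ∫_0^3 -4*x dx = -18;
    ∫_0^3 1 dx = 3.
  Sum: 139968/7 + 17496 + 11907/5 − 405 + 198 − 18 + 3 = 1387779/35.
Adding: ||u||_{H^1}^2 = 1481553/70 + 1387779/35 = 4257111/70.


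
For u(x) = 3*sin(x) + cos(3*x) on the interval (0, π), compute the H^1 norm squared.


||u||_{H^1(0,π)}^2 = 14*π

u'(x) = -3*sin(3*x) + 3*cos(x).
Expand u² and (u')² and integrate term by term on (0, π), using: for integers n ≥ 1, ∫_0^π sin²(nx) dx = ∫_0^π cos²(nx) dx = π/2; for n ≠ n', ∫_0^π sin(nx)sin(n'x) dx = ∫_0^π cos(nx)cos(n'x) dx = 0; and by product-to-sum, ∫_0^π sin(nx)cos(n'x) dx = ½∫_0^π [sin((n+n')x) + sin((n−n')x)] dx, which is 0 when n+n' is even and 2n/(n²−n'²) when n+n' is odd (it need not vanish on (0, π)).
  u² squared terms: (3)²·∫sin(x)² dx = 9·π/2 = 9*π/2;  (1)²·∫cos(3x)² dx = 1·π/2 = π/2.
  u² cross terms: 2·(3)·(1)·∫sin(x)·cos(3x) dx = 6·(0) = 0.
  So ∫_0^π u² dx = 9*π/2 + π/2 + 0 = 5*π.
  (u')² squared terms: (-3)²·∫sin(3x)² dx = 9·π/2 = 9*π/2;  (3)²·∫cos(x)² dx = 9·π/2 = 9*π/2.
  (u')² cross terms: 2·(-3)·(3)·∫sin(3x)·cos(x) dx = -18·(0) = 0.
  So ∫_0^π (u')² dx = 9*π/2 + 9*π/2 + 0 = 9*π.
||u||_{H^1}^2 = (5*π) + (9*π) = 14*π.


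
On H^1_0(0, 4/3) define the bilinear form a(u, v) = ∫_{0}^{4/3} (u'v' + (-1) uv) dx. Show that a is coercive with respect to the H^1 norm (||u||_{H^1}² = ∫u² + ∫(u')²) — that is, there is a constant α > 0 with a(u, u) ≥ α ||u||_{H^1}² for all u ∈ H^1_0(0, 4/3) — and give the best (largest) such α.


α = (-16 + 9*π^2)/(16 + 9*π^2)

Coercivity of a(·,·) on H^1_0(0, 4/3) means a(u, u) ≥ α ||u||_{H^1}² for every u ∈ H^1_0.
The interval has length L = 4/3, and Poincaré/coercivity depend only on L. Here a(u, u) = ∫(u')² + (-1)·∫u².
Here c = -1 < 0 with |c| < (π/L)² = 9*π^2/16, so coercivity still holds. The condition a(u,u) ≥ α||u||_{H^1}² reads (1−α)∫(u')² ≥ (α−c)∫u². Any admissible α is ≤ 1 (rapidly oscillating u have ∫u²/∫(u')² → 0), and α = 1 would force 0 ≥ (1−c)∫u², impossible since c < 1; so 1−α > 0. By the sharp Poincaré inequality on H^1_0 of an interval of length L, ∫(u')² ≥ (π/L)²∫u² with equality for the first sine mode sin(π(x−x₀)/L) (x₀ the left endpoint), so the inequality holds for all u iff (1−α)(π/L)² ≥ α − c, i.e. α ≤ ((π/L)² + c)/((π/L)² + 1) = (1 + c(L/π)²)/(1 + (L/π)²). (Direct route, valid since c ≤ 0: Poincaré gives c∫u² ≥ c(L/π)²∫(u')², so a(u,u) ≥ (1 + c(L/π)²)∫(u')², while ||u||_{H^1}² ≤ (1 + (L/π)²)∫(u')²; dividing yields the same α.) With (π/L)² = 9*π^2/16 and c = -1, the largest admissible constant is α = ((π/L)² + c)/((π/L)² + 1).
Simplifying, α = (-16 + 9*π^2)/(16 + 9*π^2).


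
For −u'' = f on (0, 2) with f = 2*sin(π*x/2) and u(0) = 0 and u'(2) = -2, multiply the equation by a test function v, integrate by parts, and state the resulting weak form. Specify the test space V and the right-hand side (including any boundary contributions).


V = {v ∈ H^1(0, 2) : v(0) = 0} (test functions vanish at x = 0 where u is specified); weak form: ∫_0^2 u'v' dx = ∫_0^2 (2*sin(π*x/2)) v dx − 2·v(2) for all v ∈ V.

Multiply both sides by a test function v and integrate from 0 to 2:
  ∫_0^2 −u''(x) v(x) dx = ∫_0^2 f(x) v(x) dx.
Integrate the LHS by parts once:
  ∫_0^2 −u'' v dx = −[u'(x) v(x)]_0^2 + ∫_0^2 u'(x) v'(x) dx.
Thus ∫_0^2 u'(x) v'(x) dx = ∫_0^2 f(x) v(x) dx + [u'(x) v(x)]_0^2.
Choose V so that boundary terms are either known or forced to vanish.
Mixed BC: u(0) = 0 (Dirichlet) and u'(2) = -2 (Neumann). Define V = {v ∈ H^1(0, 2) : v(0) = 0}. Then [u' v]_0^2 = u'(2)·v(2) − u'(0)·0 = − 2·v(2).
Weak formulation: find u (satisfying any essential BC) such that ∫_0^2 u'(x) v'(x) dx = ∫_0^2 f v dx − 2·v(2) for all v ∈ V (Dirichlet at 0 absorbed into V; Neumann datum at x = 2 contributes the boundary term).
Substituting f(x) = 2*sin(π*x/2), the right-hand side is ∫_0^2 (2*sin(π*x/2)) v dx − 2·v(2).


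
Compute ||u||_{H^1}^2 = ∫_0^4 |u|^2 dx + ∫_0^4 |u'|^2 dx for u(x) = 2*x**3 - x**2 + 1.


||u||_{H^1}^2 = 454156/35

The H^1 norm (squared) on an interval (0, L) is
  ||u||_{H^1}^2 = ∫_0^L u(x)^2 dx + ∫_0^L u'(x)^2 dx.
Compute u'(x) = 6*x**2 - 2*x.
Then u(x)^2 = 4*x**6 - 4*x**5 + x**4 + 4*x**3 - 2*x**2 + 1 and u'(x)^2 = 36*x**4 - 24*x**3 + 4*x**2.
Integrate each monomial from 0 to 4 using ∫_0^4 c·x^n dx = c·4^(n+1)/(n+1):
  ∫_0^4 u(x)^2 dx = ∫_0^4 (4*x^6 - 4*x^5 + x^4 + 4*x^3 - 2*x^2 + 1) dx. Term by term:
    ∫_0^4 4*x^6 dx = 65536/7;  ∫_0^4 -4*x^5 dx = -8192/3;  ∫_0^4 x^4 dx = 1024/5;
    ∫_0^4 4*x^3 dx = 256;  ∫_0^4 -2*x^2 dx = -128/3;  ∫_0^4 1 dx = 4.
  Sum: 65536/7 − 8192/3 + 1024/5 + 256 − 128/3 + 4 = 740644/105.
  ∫_0^4 u'(x)^2 dx = ∫_0^4 (36*x^4 - 24*x^3 + 4*x^2) dx. Term by term:
    ∫_0^4 36*x^4 dx = 36864/5;  ∫_0^4 -24*x^3 dx = -1536;  ∫_0^4 4*x^2 dx = 256/3.
  Sum: 36864/5 − 1536 + 256/3 = 88832/15.
Adding: ||u||_{H^1}^2 = 740644/105 + 88832/15 = 454156/35.


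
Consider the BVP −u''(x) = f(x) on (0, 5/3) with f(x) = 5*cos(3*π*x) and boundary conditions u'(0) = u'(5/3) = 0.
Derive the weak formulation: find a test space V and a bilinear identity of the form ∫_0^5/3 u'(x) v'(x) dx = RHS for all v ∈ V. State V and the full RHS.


V = H^1(0, 5/3) (no boundary constraint on v; u is determined up to an additive constant); weak form: ∫_0^5/3 u'v' dx = ∫_0^5/3 (5*cos(3*π*x)) v dx for all v ∈ V.

Multiply both sides by a test function v and integrate from 0 to 5/3:
  ∫_0^5/3 −u''(x) v(x) dx = ∫_0^5/3 f(x) v(x) dx.
Integrate the LHS by parts once:
  ∫_0^5/3 −u'' v dx = −[u'(x) v(x)]_0^5/3 + ∫_0^5/3 u'(x) v'(x) dx.
Thus ∫_0^5/3 u'(x) v'(x) dx = ∫_0^5/3 f(x) v(x) dx + [u'(x) v(x)]_0^5/3.
Choose V so that boundary terms are either known or forced to vanish.
u has homogeneous Neumann: u'(0) = u'(5/3) = 0. So [u' v]_0^5/3 = 0·v(5/3) − 0·v(0) = 0 for any v; take V = H^1(0, 5/3).
Weak formulation: find u (satisfying any essential BC) such that ∫_0^5/3 u'(x) v'(x) dx = ∫_0^5/3 f v dx for all v ∈ V (homogeneous Neumann, so boundary terms vanish).
Substituting f(x) = 5*cos(3*π*x), the right-hand side is ∫_0^5/3 (5*cos(3*π*x)) v dx.
Compatibility check (pure Neumann): taking v ≡ 1 ∈ V gives 0 = ∫_0^5/3 f dx + (0) − (0), i.e. ∫_0^5/3 f dx must equal u'(0) − u'(5/3) = 0. Indeed ∫_0^5/3 (5*cos(3*π*x)) dx = 0, so the data are compatible. The solution is then unique only up to an additive constant (fix it e.g. by requiring ∫_0^5/3 u dx = 0).


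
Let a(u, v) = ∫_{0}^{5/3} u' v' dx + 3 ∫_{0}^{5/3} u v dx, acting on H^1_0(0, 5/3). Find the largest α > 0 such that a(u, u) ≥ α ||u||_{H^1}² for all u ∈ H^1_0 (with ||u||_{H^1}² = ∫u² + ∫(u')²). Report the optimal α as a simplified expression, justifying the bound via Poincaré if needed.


α = 1

Coercivity of a(·,·) on H^1_0(0, 5/3) means a(u, u) ≥ α ||u||_{H^1}² for every u ∈ H^1_0.
The interval has length L = 5/3, and Poincaré/coercivity depend only on L. Here a(u, u) = ∫(u')² + (3)·∫u².
Here c = 3 ≥ 1, so a(u,u) = ∫(u')² + c∫u² ≥ ∫(u')² + ∫u² = ||u||_{H^1}², i.e. α = 1 works. No larger α is possible: a(u,u) ≥ α||u||_{H^1}² means (1−α)∫(u')² ≥ (α−c)∫u², and for the modes u_n = sin(nπ(x−x₀)/L) (x₀ the left endpoint) one has ∫u_n²/∫(u_n')² = (L/(nπ))² → 0, so a(u_n,u_n)/||u_n||_{H^1}² → 1. Hence the optimal constant is α = 1.
Therefore α = 1.


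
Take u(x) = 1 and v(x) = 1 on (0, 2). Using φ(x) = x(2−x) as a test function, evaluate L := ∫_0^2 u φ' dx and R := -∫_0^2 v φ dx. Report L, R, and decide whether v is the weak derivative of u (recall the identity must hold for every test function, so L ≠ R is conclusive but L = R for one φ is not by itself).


LHS = 0, RHS = -4/3. No, v is not the weak derivative of u.

u(x) = 1, classical derivative u'(x) = 0.
φ(x) = x(2−x), so φ'(x) = 2 - 2*x.
Note φ(0) = φ(2) = 0, so the boundary term u·φ vanishes.
LHS = ∫_0^2 u(x) φ'(x) dx = ∫_0^2 (2 - 2*x) dx. Term by term:
  ∫_0^2 -2*x dx = -4;  ∫_0^2 2 dx = 4.
Sum: -4 + 4 = 0.
So LHS = 0.
∫_0^2 v(x) φ(x) dx = ∫_0^2 (-x^2 + 2*x) dx. Term by term:
  ∫_0^2 -x^2 dx = -8/3;  ∫_0^2 2*x dx = 4.
Sum: -8/3 + 4 = 4/3.
So RHS = -∫_0^2 v(x) φ(x) dx = -4/3.
LHS − RHS = 4/3 ≠ 0, so the identity fails.
(For a valid weak derivative the identity must hold for EVERY test function, in particular this one. The failure shows v is NOT the weak derivative of u.)
Correct weak derivative would be u'(x) = 0.


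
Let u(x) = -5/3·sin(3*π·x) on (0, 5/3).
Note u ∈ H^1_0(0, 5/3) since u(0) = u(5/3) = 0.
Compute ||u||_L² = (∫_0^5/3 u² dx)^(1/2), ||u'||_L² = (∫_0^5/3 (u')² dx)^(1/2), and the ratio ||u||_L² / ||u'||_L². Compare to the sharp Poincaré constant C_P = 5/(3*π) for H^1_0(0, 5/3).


||u||_L² / ||u'||_L² = 1/(3*π) < C_P = 5/(3*π).

u(x) = -5/3·sin(3*π·x), so u'(x) = -5*π*cos(3*π*x).
Writing u(x) = A·sin(kπx/L) with A = -5/3 and k = 5, use ∫_0^L sin²(kπx/L) dx = L/2 and ∫_0^L cos²(kπx/L) dx = L/2.
u² = 25/9·sin²(3*π·x) and (u')² = 25*π^2·cos²(3*π·x), and each of sin², cos² integrates to L/2 = 5/6 over (0, 5/3).
∫_0^5/3 u² dx = 125/54, so ||u||_L² = 5*sqrt(30)/18.
∫_0^5/3 (u')² dx = 125*π^2/6, so ||u'||_L² = 5*sqrt(30)*π/6.
Ratio ||u||_L² / ||u'||_L² = 1/(3*π).
Sharp Poincaré constant on H^1_0(0, 5/3) is C_P = L/π = 5/(3*π), achieved by sin(3*π/5·x).
This is the k = 5 harmonic; the ratio L/(kπ) is strictly less than C_P = L/π, consistent with the sharp inequality ||u||_L² ≤ C_P ||u'||_L².


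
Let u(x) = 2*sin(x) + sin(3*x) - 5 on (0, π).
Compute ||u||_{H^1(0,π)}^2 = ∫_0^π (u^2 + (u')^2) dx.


||u||_{H^1(0,π)}^2 = -140/3 + 34*π

u'(x) = 2*cos(x) + 3*cos(3*x).
Expand u² and (u')² and integrate term by term on (0, π), using: for integers n ≥ 1, ∫_0^π sin²(nx) dx = ∫_0^π cos²(nx) dx = π/2; for n ≠ n', ∫_0^π sin(nx)sin(n'x) dx = ∫_0^π cos(nx)cos(n'x) dx = 0; and by product-to-sum, ∫_0^π sin(nx)cos(n'x) dx = ½∫_0^π [sin((n+n')x) + sin((n−n')x)] dx, which is 0 when n+n' is even and 2n/(n²−n'²) when n+n' is odd (it need not vanish on (0, π)). For the constant mode: ∫_0^π 1 dx = π, ∫_0^π cos(nx) dx = 0, ∫_0^π sin(nx) dx = (1−(−1)^n)/n.
  u² squared terms: (-5)²·∫1 dx = 25·π = 25*π;  (2)²·∫sin(x)² dx = 4·π/2 = 2*π;  (1)²·∫sin(3x)² dx = 1·π/2 = π/2.
  u² cross terms: 2·(-5)·(2)·∫1·sin(x) dx = -20·(2) = -40;  2·(-5)·(1)·∫1·sin(3x) dx = -10·(2/3) = -20/3;  2·(2)·(1)·∫sin(x)·sin(3x) dx = 4·(0) = 0.
  So ∫_0^π u² dx = 25*π + 2*π + π/2 − 40 − 20/3 + 0 = -140/3 + 55*π/2.
  (u')² squared terms: (2)²·∫cos(x)² dx = 4·π/2 = 2*π;  (3)²·∫cos(3x)² dx = 9·π/2 = 9*π/2.
  (u')² cross terms: 2·(2)·(3)·∫cos(x)·cos(3x) dx = 12·(0) = 0.
  So ∫_0^π (u')² dx = 2*π + 9*π/2 + 0 = 13*π/2.
||u||_{H^1}^2 = (-140/3 + 55*π/2) + (13*π/2) = -140/3 + 34*π.


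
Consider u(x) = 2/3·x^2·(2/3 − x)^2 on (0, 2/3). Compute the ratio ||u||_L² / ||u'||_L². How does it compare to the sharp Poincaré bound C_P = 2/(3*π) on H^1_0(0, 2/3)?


||u||_L² / ||u'||_L² = sqrt(3)/9 < C_P = 2/(3*π).

u(x) = 2/3·x^2·(2/3 − x)^2, so u'(x) = 8*x*(3*x - 2)*(3*x - 1)/27.
u(x) = 2/3·x^2·(2/3 − x)^2 vanishes at x = 0 and x = 2/3, so u ∈ H^1_0(0, 2/3). Differentiate via the product rule and integrate the resulting polynomials term by term.
  ∫_0^2/3 u² dx = ∫_0^2/3 (4*x^8/9 - 32*x^7/27 + 32*x^6/27 - 128*x^5/243 + 64*x^4/729) dx. Term by term:
    ∫_0^2/3 4*x^8/9 dx = 2048/1594323;  ∫_0^2/3 -32*x^7/27 dx = -1024/177147;  ∫_0^2/3 32*x^6/27 dx = 4096/413343;
    ∫_0^2/3 -128*x^5/243 dx = -4096/531441;  ∫_0^2/3 64*x^4/729 dx = 2048/885735.
  Sum: 2048/1594323 − 1024/177147 + 4096/413343 − 4096/531441 + 2048/885735 = 1024/55801305.
  ∫_0^2/3 (u')² dx = ∫_0^2/3 (64*x^6/9 - 128*x^5/9 + 832*x^4/81 - 256*x^3/81 + 256*x^2/729) dx. Term by term:
    ∫_0^2/3 64*x^6/9 dx = 8192/137781;  ∫_0^2/3 -128*x^5/9 dx = -4096/19683;  ∫_0^2/3 832*x^4/81 dx = 26624/98415;
    ∫_0^2/3 -256*x^3/81 dx = -1024/6561;  ∫_0^2/3 256*x^2/729 dx = 2048/59049.
  Sum: 8192/137781 − 4096/19683 + 26624/98415 − 1024/6561 + 2048/59049 = 1024/2066715.
∫_0^2/3 u² dx = 1024/55801305, so ||u||_L² = 32*sqrt(105)/76545.
∫_0^2/3 (u')² dx = 1024/2066715, so ||u'||_L² = 32*sqrt(35)/8505.
Ratio ||u||_L² / ||u'||_L² = sqrt(3)/9.
Sharp Poincaré constant on H^1_0(0, 2/3) is C_P = L/π = 2/(3*π), achieved by sin(3*π/2·x).
A polynomial bump cannot attain the sharp Poincaré constant (only the first sine eigenfunction does), so the ratio is strictly less than C_P, consistent with ||u||_L² ≤ C_P ||u'||_L².


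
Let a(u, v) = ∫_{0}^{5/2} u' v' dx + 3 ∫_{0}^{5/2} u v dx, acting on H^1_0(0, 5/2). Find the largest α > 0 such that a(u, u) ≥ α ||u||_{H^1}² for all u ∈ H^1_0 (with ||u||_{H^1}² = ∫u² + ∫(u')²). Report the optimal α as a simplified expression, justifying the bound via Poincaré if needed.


α = 1

Coercivity of a(·,·) on H^1_0(0, 5/2) means a(u, u) ≥ α ||u||_{H^1}² for every u ∈ H^1_0.
The interval has length L = 5/2, and Poincaré/coercivity depend only on L. Here a(u, u) = ∫(u')² + (3)·∫u².
Here c = 3 ≥ 1, so a(u,u) = ∫(u')² + c∫u² ≥ ∫(u')² + ∫u² = ||u||_{H^1}², i.e. α = 1 works. No larger α is possible: a(u,u) ≥ α||u||_{H^1}² means (1−α)∫(u')² ≥ (α−c)∫u², and for the modes u_n = sin(nπ(x−x₀)/L) (x₀ the left endpoint) one has ∫u_n²/∫(u_n')² = (L/(nπ))² → 0, so a(u_n,u_n)/||u_n||_{H^1}² → 1. Hence the optimal constant is α = 1.
Therefore α = 1.


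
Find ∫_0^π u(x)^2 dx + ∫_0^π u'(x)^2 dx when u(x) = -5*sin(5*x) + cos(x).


||u||_{H^1(0,π)}^2 = 326*π

u'(x) = -sin(x) - 25*cos(5*x).
Expand u² and (u')² and integrate term by term on (0, π), using: for integers n ≥ 1, ∫_0^π sin²(nx) dx = ∫_0^π cos²(nx) dx = π/2; for n ≠ n', ∫_0^π sin(nx)sin(n'x) dx = ∫_0^π cos(nx)cos(n'x) dx = 0; and by product-to-sum, ∫_0^π sin(nx)cos(n'x) dx = ½∫_0^π [sin((n+n')x) + sin((n−n')x)] dx, which is 0 when n+n' is even and 2n/(n²−n'²) when n+n' is odd (it need not vanish on (0, π)).
  u² squared terms: (-5)²·∫sin(5x)² dx = 25·π/2 = 25*π/2;  (1)²·∫cos(x)² dx = 1·π/2 = π/2.
  u² cross terms: 2·(-5)·(1)·∫sin(5x)·cos(x) dx = -10·(0) = 0.
  So ∫_0^π u² dx = 25*π/2 + π/2 + 0 = 13*π.
  (u')² squared terms: (-1)²·∫sin(x)² dx = 1·π/2 = π/2;  (-25)²·∫cos(5x)² dx = 625·π/2 = 625*π/2.
  (u')² cross terms: 2·(-1)·(-25)·∫sin(x)·cos(5x) dx = 50·(0) = 0.
  So ∫_0^π (u')² dx = π/2 + 625*π/2 + 0 = 313*π.
||u||_{H^1}^2 = (13*π) + (313*π) = 326*π.


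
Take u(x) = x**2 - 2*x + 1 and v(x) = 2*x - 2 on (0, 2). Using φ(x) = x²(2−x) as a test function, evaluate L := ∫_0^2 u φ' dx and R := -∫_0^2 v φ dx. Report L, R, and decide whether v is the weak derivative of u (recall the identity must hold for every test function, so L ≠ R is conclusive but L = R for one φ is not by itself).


LHS = -8/15, RHS = -8/15. Yes, v = u' weakly.

u(x) = x**2 - 2*x + 1, classical derivative u'(x) = 2*x - 2.
φ(x) = x²(2−x), so φ'(x) = x*(4 - 3*x).
Note φ(0) = φ(2) = 0, so the boundary term u·φ vanishes.
LHS = ∫_0^2 u(x) φ'(x) dx = ∫_0^2 (-3*x^4 + 10*x^3 - 11*x^2 + 4*x) dx. Term by term:
  ∫_0^2 -3*x^4 dx = -96/5;  ∫_0^2 10*x^3 dx = 40;  ∫_0^2 -11*x^2 dx = -88/3;
  ∫_0^2 4*x dx = 8.
Sum: -96/5 + 40 − 88/3 + 8 = -8/15.
So LHS = -8/15.
∫_0^2 v(x) φ(x) dx = ∫_0^2 (-2*x^4 + 6*x^3 - 4*x^2) dx. Term by term:
  ∫_0^2 -2*x^4 dx = -64/5;  ∫_0^2 6*x^3 dx = 24;  ∫_0^2 -4*x^2 dx = -32/3.
Sum: -64/5 + 24 − 32/3 = 8/15.
So RHS = -∫_0^2 v(x) φ(x) dx = -8/15.
LHS = RHS, so the identity holds for this test φ.
Moreover u is smooth here and v(x) = u'(x) = 2*x - 2 pointwise, so the identity holds for every test function. Hence v is the weak derivative of u.


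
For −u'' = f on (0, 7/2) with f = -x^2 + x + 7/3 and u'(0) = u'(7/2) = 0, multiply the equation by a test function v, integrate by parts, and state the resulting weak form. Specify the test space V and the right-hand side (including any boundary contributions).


V = H^1(0, 7/2) (no boundary constraint on v; u is determined up to an additive constant); weak form: ∫_0^7/2 u'v' dx = ∫_0^7/2 (-x^2 + x + 7/3) v dx for all v ∈ V.

Multiply both sides by a test function v and integrate from 0 to 7/2:
  ∫_0^7/2 −u''(x) v(x) dx = ∫_0^7/2 f(x) v(x) dx.
Integrate the LHS by parts once:
  ∫_0^7/2 −u'' v dx = −[u'(x) v(x)]_0^7/2 + ∫_0^7/2 u'(x) v'(x) dx.
Thus ∫_0^7/2 u'(x) v'(x) dx = ∫_0^7/2 f(x) v(x) dx + [u'(x) v(x)]_0^7/2.
Choose V so that boundary terms are either known or forced to vanish.
u has homogeneous Neumann: u'(0) = u'(7/2) = 0. So [u' v]_0^7/2 = 0·v(7/2) − 0·v(0) = 0 for any v; take V = H^1(0, 7/2).
Weak formulation: find u (satisfying any essential BC) such that ∫_0^7/2 u'(x) v'(x) dx = ∫_0^7/2 f v dx for all v ∈ V (homogeneous Neumann, so boundary terms vanish).
Substituting f(x) = -x^2 + x + 7/3, the right-hand side is ∫_0^7/2 (-x^2 + x + 7/3) v dx.
Compatibility check (pure Neumann): taking v ≡ 1 ∈ V gives 0 = ∫_0^7/2 f dx + (0) − (0), i.e. ∫_0^7/2 f dx must equal u'(0) − u'(7/2) = 0. Indeed ∫_0^7/2 (-x^2 + x + 7/3) dx = 0, so the data are compatible. The solution is then unique only up to an additive constant (fix it e.g. by requiring ∫_0^7/2 u dx = 0).


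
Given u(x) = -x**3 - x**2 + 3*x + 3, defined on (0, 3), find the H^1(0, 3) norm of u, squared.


||u||_{H^1}^2 = 25614/35

The H^1 norm (squared) on an interval (0, L) is
  ||u||_{H^1}^2 = ∫_0^L u(x)^2 dx + ∫_0^L u'(x)^2 dx.
Compute u'(x) = -3*x**2 - 2*x + 3.
Then u(x)^2 = x**6 + 2*x**5 - 5*x**4 - 12*x**3 + 3*x**2 + 18*x + 9 and u'(x)^2 = 9*x**4 + 12*x**3 - 14*x**2 - 12*x + 9.
Integrate each monomial from 0 to 3 using ∫_0^3 c·x^n dx = c·3^(n+1)/(n+1):
  ∫_0^3 u(x)^2 dx = ∫_0^3 (x^6 + 2*x^5 - 5*x^4 - 12*x^3 + 3*x^2 + 18*x + 9) dx. Term by term:
    ∫_0^3 x^6 dx = 2187/7;  ∫_0^3 2*x^5 dx = 243;  ∫_0^3 -5*x^4 dx = -243;
    ∫_0^3 -12*x^3 dx = -243;  ∫_0^3 3*x^2 dx = 27;  ∫_0^3 18*x dx = 81;
    ∫_0^3 9 dx = 27.
  Sum: 2187/7 + 243 − 243 − 243 + 27 + 81 + 27 = 1431/7.
  ∫_0^3 u'(x)^2 dx = ∫_0^3 (9*x^4 + 12*x^3 - 14*x^2 - 12*x + 9) dx. Term by term:
    ∫_0^3 9*x^4 dx = 2187/5;  ∫_0^3 12*x^3 dx = 243;  ∫_0^3 -14*x^2 dx = -126;
    ∫_0^3 -12*x dx = -54;  ∫_0^3 9 dx = 27.
  Sum: 2187/5 + 243 − 126 − 54 + 27 = 2637/5.
Adding: ||u||_{H^1}^2 = 1431/7 + 2637/5 = 25614/35.


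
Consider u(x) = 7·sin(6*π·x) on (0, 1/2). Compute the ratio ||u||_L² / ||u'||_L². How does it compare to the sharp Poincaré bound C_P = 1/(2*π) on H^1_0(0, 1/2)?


||u||_L² / ||u'||_L² = 1/(6*π) < C_P = 1/(2*π).

u(x) = 7·sin(6*π·x), so u'(x) = 42*π*cos(6*π*x).
Writing u(x) = A·sin(kπx/L) with A = 7 and k = 3, use ∫_0^L sin²(kπx/L) dx = L/2 and ∫_0^L cos²(kπx/L) dx = L/2.
u² = 49·sin²(6*π·x) and (u')² = 1764*π^2·cos²(6*π·x), and each of sin², cos² integrates to L/2 = 1/4 over (0, 1/2).
∫_0^1/2 u² dx = 49/4, so ||u||_L² = 7/2.
∫_0^1/2 (u')² dx = 441*π^2, so ||u'||_L² = 21*π.
Ratio ||u||_L² / ||u'||_L² = 1/(6*π).
Sharp Poincaré constant on H^1_0(0, 1/2) is C_P = L/π = 1/(2*π), achieved by sin(2*π·x).
This is the k = 3 harmonic; the ratio L/(kπ) is strictly less than C_P = L/π, consistent with the sharp inequality ||u||_L² ≤ C_P ||u'||_L².


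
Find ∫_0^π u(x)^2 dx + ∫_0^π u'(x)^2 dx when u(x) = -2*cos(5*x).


||u||_{H^1(0,π)}^2 = 52*π

u'(x) = 10*sin(5*x).
Expand u² and (u')² and integrate term by term on (0, π), using: for integers n ≥ 1, ∫_0^π sin²(nx) dx = ∫_0^π cos²(nx) dx = π/2; for n ≠ n', ∫_0^π sin(nx)sin(n'x) dx = ∫_0^π cos(nx)cos(n'x) dx = 0; and by product-to-sum, ∫_0^π sin(nx)cos(n'x) dx = ½∫_0^π [sin((n+n')x) + sin((n−n')x)] dx, which is 0 when n+n' is even and 2n/(n²−n'²) when n+n' is odd (it need not vanish on (0, π)).
  u² squared terms: (-2)²·∫cos(5x)² dx = 4·π/2 = 2*π.
  So ∫_0^π u² dx = 2*π.
  (u')² squared terms: (10)²·∫sin(5x)² dx = 100·π/2 = 50*π.
  So ∫_0^π (u')² dx = 50*π.
||u||_{H^1}^2 = (2*π) + (50*π) = 52*π.


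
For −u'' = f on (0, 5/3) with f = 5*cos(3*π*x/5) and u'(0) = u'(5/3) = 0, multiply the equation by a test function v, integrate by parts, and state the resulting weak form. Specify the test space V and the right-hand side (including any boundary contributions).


V = H^1(0, 5/3) (no boundary constraint on v; u is determined up to an additive constant); weak form: ∫_0^5/3 u'v' dx = ∫_0^5/3 (5*cos(3*π*x/5)) v dx for all v ∈ V.

Multiply both sides by a test function v and integrate from 0 to 5/3:
  ∫_0^5/3 −u''(x) v(x) dx = ∫_0^5/3 f(x) v(x) dx.
Integrate the LHS by parts once:
  ∫_0^5/3 −u'' v dx = −[u'(x) v(x)]_0^5/3 + ∫_0^5/3 u'(x) v'(x) dx.
Thus ∫_0^5/3 u'(x) v'(x) dx = ∫_0^5/3 f(x) v(x) dx + [u'(x) v(x)]_0^5/3.
Choose V so that boundary terms are either known or forced to vanish.
u has homogeneous Neumann: u'(0) = u'(5/3) = 0. So [u' v]_0^5/3 = 0·v(5/3) − 0·v(0) = 0 for any v; take V = H^1(0, 5/3).
Weak formulation: find u (satisfying any essential BC) such that ∫_0^5/3 u'(x) v'(x) dx = ∫_0^5/3 f v dx for all v ∈ V (homogeneous Neumann, so boundary terms vanish).
Substituting f(x) = 5*cos(3*π*x/5), the right-hand side is ∫_0^5/3 (5*cos(3*π*x/5)) v dx.
Compatibility check (pure Neumann): taking v ≡ 1 ∈ V gives 0 = ∫_0^5/3 f dx + (0) − (0), i.e. ∫_0^5/3 f dx must equal u'(0) − u'(5/3) = 0. Indeed ∫_0^5/3 (5*cos(3*π*x/5)) dx = 0, so the data are compatible. The solution is then unique only up to an additive constant (fix it e.g. by requiring ∫_0^5/3 u dx = 0).


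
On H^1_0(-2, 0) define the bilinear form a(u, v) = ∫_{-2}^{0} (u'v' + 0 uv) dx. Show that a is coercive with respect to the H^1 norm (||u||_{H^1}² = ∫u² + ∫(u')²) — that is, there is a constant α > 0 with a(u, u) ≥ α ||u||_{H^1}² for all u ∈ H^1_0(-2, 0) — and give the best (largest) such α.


α = π^2/(4 + π^2)

Coercivity of a(·,·) on H^1_0(-2, 0) means a(u, u) ≥ α ||u||_{H^1}² for every u ∈ H^1_0.
The interval has length L = 2, and Poincaré/coercivity depend only on L. Here a(u, u) = ∫(u')² + (0)·∫u².
Here c = 0, so a(u,u) = ∫(u')² alone. The condition a(u,u) ≥ α||u||_{H^1}² reads (1−α)∫(u')² ≥ (α−c)∫u². Any admissible α is ≤ 1 (rapidly oscillating u have ∫u²/∫(u')² → 0), and α = 1 would force 0 ≥ (1−c)∫u², impossible since c < 1; so 1−α > 0. By the sharp Poincaré inequality on H^1_0 of an interval of length L, ∫(u')² ≥ (π/L)²∫u² with equality for the first sine mode sin(π(x−x₀)/L) (x₀ the left endpoint), so the inequality holds for all u iff (1−α)(π/L)² ≥ α − c, i.e. α ≤ ((π/L)² + c)/((π/L)² + 1) = (1 + c(L/π)²)/(1 + (L/π)²). (Direct route, valid since c ≤ 0: Poincaré gives c∫u² ≥ c(L/π)²∫(u')², so a(u,u) ≥ (1 + c(L/π)²)∫(u')², while ||u||_{H^1}² ≤ (1 + (L/π)²)∫(u')²; dividing yields the same α.) With (π/L)² = π^2/4 and c = 0, the largest admissible constant is α = ((π/L)² + c)/((π/L)² + 1).
Simplifying, α = π^2/(4 + π^2).


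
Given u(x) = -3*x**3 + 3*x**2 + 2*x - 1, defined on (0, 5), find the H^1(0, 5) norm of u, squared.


||u||_{H^1}^2 = 3714925/42

The H^1 norm (squared) on an interval (0, L) is
  ||u||_{H^1}^2 = ∫_0^L u(x)^2 dx + ∫_0^L u'(x)^2 dx.
Compute u'(x) = -9*x**2 + 6*x + 2.
Then u(x)^2 = 9*x**6 - 18*x**5 - 3*x**4 + 18*x**3 - 2*x**2 - 4*x + 1 and u'(x)^2 = 81*x**4 - 108*x**3 + 24*x + 4.
Integrate each monomial from 0 to 5 using ∫_0^5 c·x^n dx = c·5^(n+1)/(n+1):
  ∫_0^5 u(x)^2 dx = ∫_0^5 (9*x^6 - 18*x^5 - 3*x^4 + 18*x^3 - 2*x^2 - 4*x + 1) dx. Term by term:
    ∫_0^5 9*x^6 dx = 703125/7;  ∫_0^5 -18*x^5 dx = -46875;  ∫_0^5 -3*x^4 dx = -1875;
    ∫_0^5 18*x^3 dx = 5625/2;  ∫_0^5 -2*x^2 dx = -250/3;  ∫_0^5 -4*x dx = -50;
    ∫_0^5 1 dx = 5.
  Sum: 703125/7 − 46875 − 1875 + 5625/2 − 250/3 − 50 + 5 = 2283985/42.
  ∫_0^5 u'(x)^2 dx = ∫_0^5 (81*x^4 - 108*x^3 + 24*x + 4) dx. Term by term:
    ∫_0^5 81*x^4 dx = 50625;  ∫_0^5 -108*x^3 dx = -16875;  ∫_0^5 24*x dx = 300;
    ∫_0^5 4 dx = 20.
  Sum: 50625 − 16875 + 300 + 20 = 34070.
Adding: ||u||_{H^1}^2 = 2283985/42 + 34070 = 3714925/42.


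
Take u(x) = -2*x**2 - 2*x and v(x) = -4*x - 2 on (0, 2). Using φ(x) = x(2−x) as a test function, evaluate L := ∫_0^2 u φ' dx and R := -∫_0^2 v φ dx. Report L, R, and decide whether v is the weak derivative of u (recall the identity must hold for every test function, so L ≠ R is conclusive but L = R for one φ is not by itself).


LHS = 8, RHS = 8. Yes, v = u' weakly.

u(x) = -2*x**2 - 2*x, classical derivative u'(x) = -4*x - 2.
φ(x) = x(2−x), so φ'(x) = 2 - 2*x.
Note φ(0) = φ(2) = 0, so the boundary term u·φ vanishes.
LHS = ∫_0^2 u(x) φ'(x) dx = ∫_0^2 (4*x^3 - 4*x) dx. Term by term:
  ∫_0^2 4*x^3 dx = 16;  ∫_0^2 -4*x dx = -8.
Sum: 16 − 8 = 8.
So LHS = 8.
∫_0^2 v(x) φ(x) dx = ∫_0^2 (4*x^3 - 6*x^2 - 4*x) dx. Term by term:
  ∫_0^2 4*x^3 dx = 16;  ∫_0^2 -6*x^2 dx = -16;  ∫_0^2 -4*x dx = -8.
Sum: 16 − 16 − 8 = -8.
So RHS = -∫_0^2 v(x) φ(x) dx = 8.
LHS = RHS, so the identity holds for this test φ.
Moreover u is smooth here and v(x) = u'(x) = -4*x - 2 pointwise, so the identity holds for every test function. Hence v is the weak derivative of u.


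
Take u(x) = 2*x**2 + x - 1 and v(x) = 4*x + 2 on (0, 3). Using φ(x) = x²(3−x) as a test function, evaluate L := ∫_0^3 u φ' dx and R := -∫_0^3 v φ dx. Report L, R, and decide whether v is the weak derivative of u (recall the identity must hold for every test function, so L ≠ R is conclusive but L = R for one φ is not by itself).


LHS = -1107/20, RHS = -621/10. No, v is not the weak derivative of u.

u(x) = 2*x**2 + x - 1, classical derivative u'(x) = 4*x + 1.
φ(x) = x²(3−x), so φ'(x) = 3*x*(2 - x).
Note φ(0) = φ(3) = 0, so the boundary term u·φ vanishes.
LHS = ∫_0^3 u(x) φ'(x) dx = ∫_0^3 (-6*x^4 + 9*x^3 + 9*x^2 - 6*x) dx. Term by term:
  ∫_0^3 -6*x^4 dx = -1458/5;  ∫_0^3 9*x^3 dx = 729/4;  ∫_0^3 9*x^2 dx = 81;
  ∫_0^3 -6*x dx = -27.
Sum: -1458/5 + 729/4 + 81 − 27 = -1107/20.
So LHS = -1107/20.
∫_0^3 v(x) φ(x) dx = ∫_0^3 (-4*x^4 + 10*x^3 + 6*x^2) dx. Term by term:
  ∫_0^3 -4*x^4 dx = -972/5;  ∫_0^3 10*x^3 dx = 405/2;  ∫_0^3 6*x^2 dx = 54.
Sum: -972/5 + 405/2 + 54 = 621/10.
So RHS = -∫_0^3 v(x) φ(x) dx = -621/10.
LHS − RHS = 27/4 ≠ 0, so the identity fails.
(For a valid weak derivative the identity must hold for EVERY test function, in particular this one. The failure shows v is NOT the weak derivative of u.)
Correct weak derivative would be u'(x) = 4*x + 1.


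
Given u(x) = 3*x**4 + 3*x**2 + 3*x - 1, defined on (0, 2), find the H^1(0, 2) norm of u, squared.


||u||_{H^1}^2 = 180288/35

The H^1 norm (squared) on an interval (0, L) is
  ||u||_{H^1}^2 = ∫_0^L u(x)^2 dx + ∫_0^L u'(x)^2 dx.
Compute u'(x) = 12*x**3 + 6*x + 3.
Then u(x)^2 = 9*x**8 + 18*x**6 + 18*x**5 + 3*x**4 + 18*x**3 + 3*x**2 - 6*x + 1 and u'(x)^2 = 144*x**6 + 144*x**4 + 72*x**3 + 36*x**2 + 36*x + 9.
Integrate each monomial from 0 to 2 using ∫_0^2 c·x^n dx = c·2^(n+1)/(n+1):
  ∫_0^2 u(x)^2 dx = ∫_0^2 (9*x^8 + 18*x^6 + 18*x^5 + 3*x^4 + 18*x^3 + 3*x^2 - 6*x + 1) dx. Term by term:
    ∫_0^2 9*x^8 dx = 512;  ∫_0^2 18*x^6 dx = 2304/7;  ∫_0^2 18*x^5 dx = 192;
    ∫_0^2 3*x^4 dx = 96/5;  ∫_0^2 18*x^3 dx = 72;  ∫_0^2 3*x^2 dx = 8;
    ∫_0^2 -6*x dx = -12;  ∫_0^2 1 dx = 2.
  Sum: 512 + 2304/7 + 192 + 96/5 + 72 + 8 − 12 + 2 = 39282/35.
  ∫_0^2 u'(x)^2 dx = ∫_0^2 (144*x^6 + 144*x^4 + 72*x^3 + 36*x^2 + 36*x + 9) dx. Term by term:
    ∫_0^2 144*x^6 dx = 18432/7;  ∫_0^2 144*x^4 dx = 4608/5;  ∫_0^2 72*x^3 dx = 288;
    ∫_0^2 36*x^2 dx = 96;  ∫_0^2 36*x dx = 72;  ∫_0^2 9 dx = 18.
  Sum: 18432/7 + 4608/5 + 288 + 96 + 72 + 18 = 141006/35.
Adding: ||u||_{H^1}^2 = 39282/35 + 141006/35 = 180288/35.


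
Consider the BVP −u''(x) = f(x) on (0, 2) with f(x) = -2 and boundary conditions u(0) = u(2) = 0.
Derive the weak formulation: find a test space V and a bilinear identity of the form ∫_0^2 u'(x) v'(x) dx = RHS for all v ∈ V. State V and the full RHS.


V = H^1_0(0, 2) (so v(0) = v(2) = 0); weak form: ∫_0^2 u'v' dx = ∫_0^2 (-2) v dx for all v ∈ V.

Multiply both sides by a test function v and integrate from 0 to 2:
  ∫_0^2 −u''(x) v(x) dx = ∫_0^2 f(x) v(x) dx.
Integrate the LHS by parts once:
  ∫_0^2 −u'' v dx = −[u'(x) v(x)]_0^2 + ∫_0^2 u'(x) v'(x) dx.
Thus ∫_0^2 u'(x) v'(x) dx = ∫_0^2 f(x) v(x) dx + [u'(x) v(x)]_0^2.
Choose V so that boundary terms are either known or forced to vanish.
u is Dirichlet: u(0) = u(2) = 0. Let V = H^1_0(0, 2); then v(0) = v(2) = 0, and [u' v]_0^2 = 0.
Weak formulation: find u (satisfying any essential BC) such that ∫_0^2 u'(x) v'(x) dx = ∫_0^2 f v dx for all v ∈ V.
Substituting f(x) = -2, the right-hand side is ∫_0^2 (-2) v dx.


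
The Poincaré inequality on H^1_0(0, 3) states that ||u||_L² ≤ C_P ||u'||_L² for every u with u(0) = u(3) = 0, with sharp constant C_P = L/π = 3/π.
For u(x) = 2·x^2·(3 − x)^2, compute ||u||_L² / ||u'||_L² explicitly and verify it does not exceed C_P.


||u||_L² / ||u'||_L² = sqrt(3)/2 < C_P = 3/π.

u(x) = 2·x^2·(3 − x)^2, so u'(x) = 4*x*(x - 3)*(2*x - 3).
u(x) = 2·x^2·(3 − x)^2 vanishes at x = 0 and x = 3, so u ∈ H^1_0(0, 3). Differentiate via the product rule and integrate the resulting polynomials term by term.
  ∫_0^3 u² dx = ∫_0^3 (4*x^8 - 48*x^7 + 216*x^6 - 432*x^5 + 324*x^4) dx. Term by term:
    ∫_0^3 4*x^8 dx = 8748;  ∫_0^3 -48*x^7 dx = -39366;  ∫_0^3 216*x^6 dx = 472392/7;
    ∫_0^3 -432*x^5 dx = -52488;  ∫_0^3 324*x^4 dx = 78732/5.
  Sum: 8748 − 39366 + 472392/7 − 52488 + 78732/5 = 4374/35.
  ∫_0^3 (u')² dx = ∫_0^3 (64*x^6 - 576*x^5 + 1872*x^4 - 2592*x^3 + 1296*x^2) dx. Term by term:
    ∫_0^3 64*x^6 dx = 139968/7;  ∫_0^3 -576*x^5 dx = -69984;  ∫_0^3 1872*x^4 dx = 454896/5;
    ∫_0^3 -2592*x^3 dx = -52488;  ∫_0^3 1296*x^2 dx = 11664.
  Sum: 139968/7 − 69984 + 454896/5 − 52488 + 11664 = 5832/35.
∫_0^3 u² dx = 4374/35, so ||u||_L² = 27*sqrt(210)/35.
∫_0^3 (u')² dx = 5832/35, so ||u'||_L² = 54*sqrt(70)/35.
Ratio ||u||_L² / ||u'||_L² = sqrt(3)/2.
Sharp Poincaré constant on H^1_0(0, 3) is C_P = L/π = 3/π, achieved by sin(π/3·x).
A polynomial bump cannot attain the sharp Poincaré constant (only the first sine eigenfunction does), so the ratio is strictly less than C_P, consistent with ||u||_L² ≤ C_P ||u'||_L².


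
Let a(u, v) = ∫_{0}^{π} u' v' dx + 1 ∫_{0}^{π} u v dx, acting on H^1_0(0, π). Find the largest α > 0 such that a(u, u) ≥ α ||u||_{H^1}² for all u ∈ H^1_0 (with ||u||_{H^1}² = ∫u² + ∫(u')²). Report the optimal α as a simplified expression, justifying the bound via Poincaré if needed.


α = 1

Coercivity of a(·,·) on H^1_0(0, π) means a(u, u) ≥ α ||u||_{H^1}² for every u ∈ H^1_0.
The interval has length L = π, and Poincaré/coercivity depend only on L. Here a(u, u) = ∫(u')² + (1)·∫u².
Here c = 1 ≥ 1, so a(u,u) = ∫(u')² + c∫u² ≥ ∫(u')² + ∫u² = ||u||_{H^1}², i.e. α = 1 works. No larger α is possible: a(u,u) ≥ α||u||_{H^1}² means (1−α)∫(u')² ≥ (α−c)∫u², and for the modes u_n = sin(nπ(x−x₀)/L) (x₀ the left endpoint) one has ∫u_n²/∫(u_n')² = (L/(nπ))² → 0, so a(u_n,u_n)/||u_n||_{H^1}² → 1. Hence the optimal constant is α = 1.
Therefore α = 1.


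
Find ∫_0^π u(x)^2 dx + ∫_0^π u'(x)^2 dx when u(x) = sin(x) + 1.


||u||_{H^1(0,π)}^2 = 4 + 2*π

u'(x) = cos(x).
Expand u² and (u')² and integrate term by term on (0, π), using: for integers n ≥ 1, ∫_0^π sin²(nx) dx = ∫_0^π cos²(nx) dx = π/2; for n ≠ n', ∫_0^π sin(nx)sin(n'x) dx = ∫_0^π cos(nx)cos(n'x) dx = 0; and by product-to-sum, ∫_0^π sin(nx)cos(n'x) dx = ½∫_0^π [sin((n+n')x) + sin((n−n')x)] dx, which is 0 when n+n' is even and 2n/(n²−n'²) when n+n' is odd (it need not vanish on (0, π)). For the constant mode: ∫_0^π 1 dx = π, ∫_0^π cos(nx) dx = 0, ∫_0^π sin(nx) dx = (1−(−1)^n)/n.
  u² squared terms: (1)²·∫1 dx = 1·π = π;  (1)²·∫sin(x)² dx = 1·π/2 = π/2.
  u² cross terms: 2·(1)·(1)·∫1·sin(x) dx = 2·(2) = 4.
  So ∫_0^π u² dx = π + π/2 + 4 = 4 + 3*π/2.
  (u')² squared terms: (1)²·∫cos(x)² dx = 1·π/2 = π/2.
  So ∫_0^π (u')² dx = π/2.
||u||_{H^1}^2 = (4 + 3*π/2) + (π/2) = 4 + 2*π.


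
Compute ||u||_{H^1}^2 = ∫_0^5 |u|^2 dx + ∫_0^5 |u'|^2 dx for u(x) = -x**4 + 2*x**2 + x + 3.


||u||_{H^1}^2 = 20493425/63

The H^1 norm (squared) on an interval (0, L) is
  ||u||_{H^1}^2 = ∫_0^L u(x)^2 dx + ∫_0^L u'(x)^2 dx.
Compute u'(x) = -4*x**3 + 4*x + 1.
Then u(x)^2 = x**8 - 4*x**6 - 2*x**5 - 2*x**4 + 4*x**3 + 13*x**2 + 6*x + 9 and u'(x)^2 = 16*x**6 - 32*x**4 - 8*x**3 + 16*x**2 + 8*x + 1.
Integrate each monomial from 0 to 5 using ∫_0^5 c·x^n dx = c·5^(n+1)/(n+1):
  ∫_0^5 u(x)^2 dx = ∫_0^5 (x^8 - 4*x^6 - 2*x^5 - 2*x^4 + 4*x^3 + 13*x^2 + 6*x + 9) dx. Term by term:
    ∫_0^5 x^8 dx = 1953125/9;  ∫_0^5 -4*x^6 dx = -312500/7;  ∫_0^5 -2*x^5 dx = -15625/3;
    ∫_0^5 -2*x^4 dx = -1250;  ∫_0^5 4*x^3 dx = 625;  ∫_0^5 13*x^2 dx = 1625/3;
    ∫_0^5 6*x dx = 75;  ∫_0^5 9 dx = 45.
  Sum: 1953125/9 − 312500/7 − 15625/3 − 1250 + 625 + 1625/3 + 75 + 45 = 10533560/63.
  ∫_0^5 u'(x)^2 dx = ∫_0^5 (16*x^6 - 32*x^4 - 8*x^3 + 16*x^2 + 8*x + 1) dx. Term by term:
    ∫_0^5 16*x^6 dx = 1250000/7;  ∫_0^5 -32*x^4 dx = -20000;  ∫_0^5 -8*x^3 dx = -1250;
    ∫_0^5 16*x^2 dx = 2000/3;  ∫_0^5 8*x dx = 100;  ∫_0^5 1 dx = 5.
  Sum: 1250000/7 − 20000 − 1250 + 2000/3 + 100 + 5 = 3319955/21.
Adding: ||u||_{H^1}^2 = 10533560/63 + 3319955/21 = 20493425/63.


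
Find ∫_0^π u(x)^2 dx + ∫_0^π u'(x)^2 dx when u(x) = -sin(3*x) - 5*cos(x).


||u||_{H^1(0,π)}^2 = 30*π

u'(x) = 5*sin(x) - 3*cos(3*x).
Expand u² and (u')² and integrate term by term on (0, π), using: for integers n ≥ 1, ∫_0^π sin²(nx) dx = ∫_0^π cos²(nx) dx = π/2; for n ≠ n', ∫_0^π sin(nx)sin(n'x) dx = ∫_0^π cos(nx)cos(n'x) dx = 0; and by product-to-sum, ∫_0^π sin(nx)cos(n'x) dx = ½∫_0^π [sin((n+n')x) + sin((n−n')x)] dx, which is 0 when n+n' is even and 2n/(n²−n'²) when n+n' is odd (it need not vanish on (0, π)).
  u² squared terms: (-1)²·∫sin(3x)² dx = 1·π/2 = π/2;  (-5)²·∫cos(x)² dx = 25·π/2 = 25*π/2.
  u² cross terms: 2·(-1)·(-5)·∫sin(3x)·cos(x) dx = 10·(0) = 0.
  So ∫_0^π u² dx = π/2 + 25*π/2 + 0 = 13*π.
  (u')² squared terms: (-3)²·∫cos(3x)² dx = 9·π/2 = 9*π/2;  (5)²·∫sin(x)² dx = 25·π/2 = 25*π/2.
  (u')² cross terms: 2·(-3)·(5)·∫cos(3x)·sin(x) dx = -30·(0) = 0.
  So ∫_0^π (u')² dx = 9*π/2 + 25*π/2 + 0 = 17*π.
||u||_{H^1}^2 = (13*π) + (17*π) = 30*π.


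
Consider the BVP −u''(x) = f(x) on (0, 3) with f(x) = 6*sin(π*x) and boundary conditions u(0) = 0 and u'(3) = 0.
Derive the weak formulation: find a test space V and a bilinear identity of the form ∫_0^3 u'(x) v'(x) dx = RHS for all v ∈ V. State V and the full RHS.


V = {v ∈ H^1(0, 3) : v(0) = 0} (test functions vanish at x = 0 where u is specified); weak form: ∫_0^3 u'v' dx = ∫_0^3 (6*sin(π*x)) v dx for all v ∈ V.

Multiply both sides by a test function v and integrate from 0 to 3:
  ∫_0^3 −u''(x) v(x) dx = ∫_0^3 f(x) v(x) dx.
Integrate the LHS by parts once:
  ∫_0^3 −u'' v dx = −[u'(x) v(x)]_0^3 + ∫_0^3 u'(x) v'(x) dx.
Thus ∫_0^3 u'(x) v'(x) dx = ∫_0^3 f(x) v(x) dx + [u'(x) v(x)]_0^3.
Choose V so that boundary terms are either known or forced to vanish.
Mixed BC: u(0) = 0 (Dirichlet) and u'(3) = 0 (Neumann). Define V = {v ∈ H^1(0, 3) : v(0) = 0}. Then [u' v]_0^3 = u'(3)·v(3) − u'(0)·0 = 0.
Weak formulation: find u (satisfying any essential BC) such that ∫_0^3 u'(x) v'(x) dx = ∫_0^3 f v dx for all v ∈ V (Dirichlet at 0 absorbed into V; the Neumann datum at x = 3 is zero, so no boundary term remains).
Substituting f(x) = 6*sin(π*x), the right-hand side is ∫_0^3 (6*sin(π*x)) v dx.


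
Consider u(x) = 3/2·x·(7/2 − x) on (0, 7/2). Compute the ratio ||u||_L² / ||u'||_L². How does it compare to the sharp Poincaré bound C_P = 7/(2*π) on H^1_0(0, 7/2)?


||u||_L² / ||u'||_L² = 7*sqrt(10)/20 < C_P = 7/(2*π).

u(x) = 3/2·x·(7/2 − x), so u'(x) = 21/4 - 3*x.
u(x) = 3/2·x·(7/2 − x) vanishes at x = 0 and x = 7/2, so u ∈ H^1_0(0, 7/2). Differentiate via the product rule and integrate the resulting polynomials term by term.
  ∫_0^7/2 u² dx = ∫_0^7/2 (9*x^4/4 - 63*x^3/4 + 441*x^2/16) dx. Term by term:
    ∫_0^7/2 9*x^4/4 dx = 151263/640;  ∫_0^7/2 -63*x^3/4 dx = -151263/256;  ∫_0^7/2 441*x^2/16 dx = 50421/128.
  Sum: 151263/640 − 151263/256 + 50421/128 = 50421/1280.
  ∫_0^7/2 (u')² dx = ∫_0^7/2 (9*x^2 - 63*x/2 + 441/16) dx. Term by term:
    ∫_0^7/2 9*x^2 dx = 1029/8;  ∫_0^7/2 -63*x/2 dx = -3087/16;  ∫_0^7/2 441/16 dx = 3087/32.
  Sum: 1029/8 − 3087/16 + 3087/32 = 1029/32.
∫_0^7/2 u² dx = 50421/1280, so ||u||_L² = 49*sqrt(105)/80.
∫_0^7/2 (u')² dx = 1029/32, so ||u'||_L² = 7*sqrt(42)/8.
Ratio ||u||_L² / ||u'||_L² = 7*sqrt(10)/20.
Sharp Poincaré constant on H^1_0(0, 7/2) is C_P = L/π = 7/(2*π), achieved by sin(2*π/7·x).
A polynomial bump cannot attain the sharp Poincaré constant (only the first sine eigenfunction does), so the ratio is strictly less than C_P, consistent with ||u||_L² ≤ C_P ||u'||_L².


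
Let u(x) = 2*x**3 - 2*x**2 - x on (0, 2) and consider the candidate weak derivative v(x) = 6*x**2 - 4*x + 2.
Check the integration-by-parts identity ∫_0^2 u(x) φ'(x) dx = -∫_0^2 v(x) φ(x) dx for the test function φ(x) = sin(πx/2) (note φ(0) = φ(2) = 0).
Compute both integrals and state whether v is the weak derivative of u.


LHS = -28/π + 192/π^3, RHS = -40/π + 192/π^3. No, v is not the weak derivative of u.

u(x) = 2*x**3 - 2*x**2 - x, classical derivative u'(x) = 6*x**2 - 4*x - 1.
φ(x) = sin(πx/2), so φ'(x) = π*cos(π*x/2)/2.
Note φ(0) = φ(2) = 0, so the boundary term u·φ vanishes.
LHS = ∫_0^2 u(x) φ'(x) dx = ∫_0^2 (π*x^3*cos(π*x/2) - π*x^2*cos(π*x/2) - π*x*cos(π*x/2)/2) dx. Term by term:
  ∫_0^2 π*x^3*cos(π*x/2) dx = -48/π + 192/π^3;  ∫_0^2 -π*x^2*cos(π*x/2) dx = 16/π;  ∫_0^2 -π*x*cos(π*x/2)/2 dx = 4/π.
Sum: -48/π + 192/π^3 + 16/π + 4/π = -28/π + 192/π^3.
So LHS = -28/π + 192/π^3.
∫_0^2 v(x) φ(x) dx = ∫_0^2 (6*x^2*sin(π*x/2) - 4*x*sin(π*x/2) + 2*sin(π*x/2)) dx. Term by term:
  ∫_0^2 2*sin(π*x/2) dx = 8/π;  ∫_0^2 -4*x*sin(π*x/2) dx = -16/π;  ∫_0^2 6*x^2*sin(π*x/2) dx = -192/π^3 + 48/π.
Sum: 8/π − 16/π + -192/π^3 + 48/π = -192/π^3 + 40/π.
So RHS = -∫_0^2 v(x) φ(x) dx = -40/π + 192/π^3.
LHS − RHS = 12/π ≠ 0, so the identity fails.
(For a valid weak derivative the identity must hold for EVERY test function, in particular this one. The failure shows v is NOT the weak derivative of u.)
Correct weak derivative would be u'(x) = 6*x**2 - 4*x - 1.
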